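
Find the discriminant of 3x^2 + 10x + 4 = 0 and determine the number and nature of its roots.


For ax^2 + bx + c = 0, discriminant D = b^2 - 4ac
Here a = 3, b = 10, c = 4
D = (10)^2 - 4(3)(4) = 100 - 48 = 52

D = 52 > 0 but not a perfect square
The equation has 2 distinct real irrational roots.

Discriminant = 52, 2 distinct real irrational roots


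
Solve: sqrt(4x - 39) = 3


Square both sides: 4x - 39 = 3^2 = 9
4x = 9 + 39 = 48
x = 12
Check: sqrt(4*12 - 39) = sqrt(9) = 3 ✓

x = 12


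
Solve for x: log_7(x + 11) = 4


Convert to exponential form: x + 11 = 7^4 = 2401
x = 2401 - 11 = 2390
Check: log_7(2390 + 11) = log_7(2401) = log_7(2401) = 4 ✓

x = 2390


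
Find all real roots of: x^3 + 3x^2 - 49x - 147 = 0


Let p(x) = x^3 + 3x^2 - 49x - 147. By the rational root theorem (leading coefficient 1), any rational root is an integer divisor of 147: try ±1, ±2, ... in turn.
Test x = 1: value = -192 ≠ 0.
Test x = -1: value = -96 ≠ 0.
Test x = 3: value = -240 ≠ 0.
Test x = -3: value = 0 ✓, so (x + 3) is a factor.
Synthetic division by (x + 3): bring down 1; 1(-3) + 3 = 0; 0(-3) - 49 = -49; (-49)(-3) - 147 = 0 → quotient x^2 - 49, remainder 0.
Solve the quadratic x^2 - 49 = 0: discriminant = 0^2 - 4(1)(-49) = 0 + 196 = 196.
sqrt(196) = 14, so x = (0 ± 14)/2: x = 7 or x = -7.

x = -7, x = -3, x = 7


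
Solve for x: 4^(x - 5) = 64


Express both sides with the same base.
64 = 4^3
Since the bases match, equate exponents: x - 5 = 3
So x = 3 - (-5) = 8

x = 8


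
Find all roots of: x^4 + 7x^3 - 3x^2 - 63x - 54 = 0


Let p(x) = x^4 + 7x^3 - 3x^2 - 63x - 54. By the rational root theorem (leading coefficient 1), any rational root is an integer divisor of 54: try ±1, ±2, ... in turn.
Test x = 1: value = -112 ≠ 0.
Test x = -1: value = 0 ✓, so (x + 1) is a factor.
Synthetic division by (x + 1): bring down 1; 1(-1) + 7 = 6; 6(-1) - 3 = -9; (-9)(-1) - 63 = -54; (-54)(-1) - 54 = 0 → quotient x^3 + 6x^2 - 9x - 54, remainder 0.
Continue with the quotient x^3 + 6x^2 - 9x - 54 (candidates must divide 54; re-test x = -1 first in case it repeats).
Test x = -1: value = -40 ≠ 0.
Test x = 2: value = -40 ≠ 0.
Test x = -2: value = -20 ≠ 0.
Test x = 3: value = 0 ✓, so (x - 3) is a factor.
Synthetic division by (x - 3): bring down 1; 1(3) + 6 = 9; 9(3) - 9 = 18; 18(3) - 54 = 0 → quotient x^2 + 9x + 18, remainder 0.
Solve the quadratic x^2 + 9x + 18 = 0: discriminant = 9^2 - 4(1)(18) = 81 - 72 = 9.
sqrt(9) = 3, so x = (-9 ± 3)/2: x = -3 or x = -6.
Collecting all roots found:

x = -6, x = -3, x = -1, x = 3


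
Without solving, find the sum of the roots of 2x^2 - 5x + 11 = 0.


By Vieta's formulas for ax^2 + bx + c = 0:
  Sum of roots = -b/a
  Product of roots = c/a

Here a = 2, b = -5, c = 11
Sum = -(-5)/2 = 5/2
Product = 11/2 = 11/2

Sum = 5/2


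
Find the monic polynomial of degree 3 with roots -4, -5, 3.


A monic polynomial with roots -4, -5, 3 is:
p(x) = (x + 4)(x + 5)(x - 3)
After multiplying by (x + 4): x + 4
After multiplying by (x + 5): x^2 + 9x + 20
After multiplying by (x - 3): x^3 + 6x^2 - 7x - 60

x^3 + 6x^2 - 7x - 60


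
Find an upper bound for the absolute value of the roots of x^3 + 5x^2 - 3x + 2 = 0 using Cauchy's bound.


Cauchy's bound: all roots r satisfy |r| <= 1 + max(|a_i/a_n|) for i = 0,...,n-1
where a_n is the leading coefficient.

Coefficients: [1, 5, -3, 2]
Leading coefficient a_n = 1
Ratios |a_i/a_n|: 5, 3, 2
Maximum ratio: 5
Cauchy's bound: |r| <= 1 + 5 = 6

Upper bound = 6


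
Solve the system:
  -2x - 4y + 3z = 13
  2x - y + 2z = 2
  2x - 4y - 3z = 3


Using Cramer's rule. Expand each determinant along the first row.
D  = (-2)*[(-1)*(-3) - 2*(-4)] - (-4)*[2*(-3) - 2*2] + 3*[2*(-4) - (-1)*2]
  = (-2)*(11) - (-4)*(-10) + 3*(-6) = -80
Dx = 13*[(-1)*(-3) - 2*(-4)] - (-4)*[2*(-3) - 2*3] + 3*[2*(-4) - (-1)*3]
  = 13*(11) - (-4)*(-12) + 3*(-5) = 80
Dy = (-2)*[2*(-3) - 2*3] - 13*[2*(-3) - 2*2] + 3*[2*3 - 2*2]
  = (-2)*(-12) - 13*(-10) + 3*(2) = 160
Dz = (-2)*[(-1)*3 - 2*(-4)] - (-4)*[2*3 - 2*2] + 13*[2*(-4) - (-1)*2]
  = (-2)*(5) - (-4)*(2) + 13*(-6) = -80
x = Dx/D = 80/-80 = -1, y = Dy/D = 160/-80 = -2, z = Dz/D = -80/-80 = 1
Check eq1: (-2)(-1) + (-4)(-2) + (3)(1) = 13 = 13 ✓
Check eq2: (2)(-1) + (-1)(-2) + (2)(1) = 2 = 2 ✓
Check eq3: (2)(-1) + (-4)(-2) + (-3)(1) = 3 = 3 ✓

x = -1, y = -2, z = 1


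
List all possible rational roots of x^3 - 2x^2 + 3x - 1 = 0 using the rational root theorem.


Rational root theorem: possible roots are ±p/q where:
  p divides the constant term (-1): p ∈ {1}
  q divides the leading coefficient (1): q ∈ {1}

All possible rational roots: -1, 1

-1, 1


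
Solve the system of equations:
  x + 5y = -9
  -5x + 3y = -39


Using Cramer's rule:
Determinant D = (1)(3) - (-5)(5) = 3 + 25 = 28
Dx = (-9)(3) - (-39)(5) = -27 + 195 = 168
Dy = (1)(-39) - (-5)(-9) = -39 - 45 = -84
x = Dx/D = 168/28 = 6
y = Dy/D = -84/28 = -3

x = 6, y = -3


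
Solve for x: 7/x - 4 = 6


Subtract -4 from both sides: 7/x = 10
Multiply both sides by x: 7 = 10 * x
Divide by 10: x = 7/10

x = 7/10


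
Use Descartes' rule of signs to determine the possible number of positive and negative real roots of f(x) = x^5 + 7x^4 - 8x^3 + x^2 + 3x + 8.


Descartes' rule of signs:

For positive roots, count sign changes in f(x) = x^5 + 7x^4 - 8x^3 + x^2 + 3x + 8:
Signs of coefficients: +, +, -, +, +, +
Number of sign changes: 2
Possible positive real roots: 2, 0

For negative roots, examine f(-x) = -x^5 + 7x^4 + 8x^3 + x^2 - 3x + 8:
Signs of coefficients: -, +, +, +, -, +
Number of sign changes: 3
Possible negative real roots: 3, 1

Positive roots: 2 or 0; Negative roots: 3 or 1


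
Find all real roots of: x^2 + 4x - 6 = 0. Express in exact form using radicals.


Using the quadratic formula: x = (-b ± sqrt(b^2 - 4ac)) / (2a)
Here a = 1, b = 4, c = -6
Discriminant = b^2 - 4ac = 4^2 - 4(1)(-6) = 16 + 24 = 40
Since discriminant = 40 > 0, there are two real roots.
x = (-4 ± 2*sqrt(10)) / 2
Simplifying: x = -2 ± sqrt(10)
Numerically: x ≈ 1.1623 or x ≈ -5.1623

x = -2 + sqrt(10) or x = -2 - sqrt(10)


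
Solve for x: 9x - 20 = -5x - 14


Starting with: 9x - 20 = -5x - 14
Move all x terms to left: (9 + 5)x = -14 + 20
Simplify: 14x = 6
Divide both sides by 14: x = 3/7

x = 3/7


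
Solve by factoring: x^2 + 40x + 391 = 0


We need two numbers that multiply to 391 and add to 40.
Those numbers are 17 and 23 (since 17 * 23 = 391 and 17 + 23 = 40).
So x^2 + 40x + 391 = (x + 17)(x + 23) = 0
Setting each factor to zero: x = -17 or x = -23

x = -23, x = -17


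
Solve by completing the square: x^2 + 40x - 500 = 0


Start: x^2 + 40x - 500 = 0
Move constant: x^2 + 40x = 500
Half of 40 is 20, squared is 400
Add 400 to both sides: x^2 + 40x + 400 = 900
(x + 20)^2 = 900
x + 20 = ±30
x = -20 + 30 = 10 or x = -20 - 30 = -50

x = -50, x = 10


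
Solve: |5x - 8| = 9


An absolute value equation |expr| = 9 gives two cases:
Case 1: 5x - 8 = 9
  5x = 17, so x = 17/5
Case 2: 5x - 8 = -9
  5x = -1, so x = -1/5

x = -1/5, x = 17/5


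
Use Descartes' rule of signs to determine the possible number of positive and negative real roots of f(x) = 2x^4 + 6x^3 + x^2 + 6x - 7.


Descartes' rule of signs:

For positive roots, count sign changes in f(x) = 2x^4 + 6x^3 + x^2 + 6x - 7:
Signs of coefficients: +, +, +, +, -
Number of sign changes: 1
Possible positive real roots: 1

For negative roots, examine f(-x) = 2x^4 - 6x^3 + x^2 - 6x - 7:
Signs of coefficients: +, -, +, -, -
Number of sign changes: 3
Possible negative real roots: 3, 1

Positive roots: 1; Negative roots: 3 or 1


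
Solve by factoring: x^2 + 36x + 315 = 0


We need two numbers that multiply to 315 and add to 36.
Those numbers are 21 and 15 (since 21 * 15 = 315 and 21 + 15 = 36).
So x^2 + 36x + 315 = (x + 21)(x + 15) = 0
Setting each factor to zero: x = -21 or x = -15

x = -21, x = -15


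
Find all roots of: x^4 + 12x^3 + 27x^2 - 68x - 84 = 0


Let p(x) = x^4 + 12x^3 + 27x^2 - 68x - 84. By the rational root theorem (leading coefficient 1), any rational root is an integer divisor of 84: try ±1, ±2, ... in turn.
Test x = 1: value = -112 ≠ 0.
Test x = -1: value = 0 ✓, so (x + 1) is a factor.
Synthetic division by (x + 1): bring down 1; 1(-1) + 12 = 11; 11(-1) + 27 = 16; 16(-1) - 68 = -84; (-84)(-1) - 84 = 0 → quotient x^3 + 11x^2 + 16x - 84, remainder 0.
Continue with the quotient x^3 + 11x^2 + 16x - 84 (candidates must divide 84; re-test x = -1 first in case it repeats).
Test x = -1: value = -90 ≠ 0.
Test x = 2: value = 0 ✓, so (x - 2) is a factor.
Synthetic division by (x - 2): bring down 1; 1(2) + 11 = 13; 13(2) + 16 = 42; 42(2) - 84 = 0 → quotient x^2 + 13x + 42, remainder 0.
Solve the quadratic x^2 + 13x + 42 = 0: discriminant = 13^2 - 4(1)(42) = 169 - 168 = 1.
sqrt(1) = 1, so x = (-13 ± 1)/2: x = -6 or x = -7.
Collecting all roots found:

x = -7, x = -6, x = -1, x = 2


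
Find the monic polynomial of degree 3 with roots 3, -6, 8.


A monic polynomial with roots 3, -6, 8 is:
p(x) = (x - 3)(x + 6)(x - 8)
After multiplying by (x - 3): x - 3
After multiplying by (x + 6): x^2 + 3x - 18
After multiplying by (x - 8): x^3 - 5x^2 - 42x + 144

x^3 - 5x^2 - 42x + 144


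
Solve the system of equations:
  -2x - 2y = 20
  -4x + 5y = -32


Using Cramer's rule:
Determinant D = (-2)(5) - (-4)(-2) = -10 - 8 = -18
Dx = (20)(5) - (-32)(-2) = 100 - 64 = 36
Dy = (-2)(-32) - (-4)(20) = 64 + 80 = 144
x = Dx/D = 36/-18 = -2
y = Dy/D = 144/-18 = -8

x = -2, y = -8


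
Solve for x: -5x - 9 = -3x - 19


Starting with: -5x - 9 = -3x - 19
Move all x terms to left: (-5 + 3)x = -19 + 9
Simplify: -2x = -10
Divide both sides by -2: x = 5

x = 5


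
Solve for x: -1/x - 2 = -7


Subtract -2 from both sides: -1/x = -5
Multiply both sides by x: -1 = -5 * x
Divide by -5: x = 1/5

x = 1/5


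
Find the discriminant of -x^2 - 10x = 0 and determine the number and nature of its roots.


For ax^2 + bx + c = 0, discriminant D = b^2 - 4ac
Here a = -1, b = -10, c = 0
D = (-10)^2 - 4(-1)(0) = 100 - 0 = 100

D = 100 > 0 and is a perfect square (sqrt = 10)
The equation has 2 distinct real rational roots.

Discriminant = 100, 2 distinct real rational roots


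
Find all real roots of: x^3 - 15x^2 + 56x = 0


The constant term is 0, so x = 0 is a root. Factor out x:
  x(x^2 - 15x + 56) = 0
Solve the quadratic x^2 - 15x + 56 = 0: discriminant = (-15)^2 - 4(1)(56) = 225 - 224 = 1.
sqrt(1) = 1, so x = (15 ± 1)/2: x = 8 or x = 7.

x = 0, x = 7, x = 8


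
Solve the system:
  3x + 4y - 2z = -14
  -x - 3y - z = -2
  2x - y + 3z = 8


Using Cramer's rule. Expand each determinant along the first row.
D  = 3*[(-3)*3 - (-1)*(-1)] - 4*[(-1)*3 - (-1)*2] + (-2)*[(-1)*(-1) - (-3)*2]
  = 3*(-10) - 4*(-1) + (-2)*(7) = -40
Dx = (-14)*[(-3)*3 - (-1)*(-1)] - 4*[(-2)*3 - (-1)*8] + (-2)*[(-2)*(-1) - (-3)*8]
  = (-14)*(-10) - 4*(2) + (-2)*(26) = 80
Dy = 3*[(-2)*3 - (-1)*8] - (-14)*[(-1)*3 - (-1)*2] + (-2)*[(-1)*8 - (-2)*2]
  = 3*(2) - (-14)*(-1) + (-2)*(-4) = 0
Dz = 3*[(-3)*8 - (-2)*(-1)] - 4*[(-1)*8 - (-2)*2] + (-14)*[(-1)*(-1) - (-3)*2]
  = 3*(-26) - 4*(-4) + (-14)*(7) = -160
x = Dx/D = 80/-40 = -2, y = Dy/D = 0/-40 = 0, z = Dz/D = -160/-40 = 4
Check eq1: (3)(-2) + (4)(0) + (-2)(4) = -14 = -14 ✓
Check eq2: (-1)(-2) + (-3)(0) + (-1)(4) = -2 = -2 ✓
Check eq3: (2)(-2) + (-1)(0) + (3)(4) = 8 = 8 ✓

x = -2, y = 0, z = 4


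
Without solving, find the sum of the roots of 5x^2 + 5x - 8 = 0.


By Vieta's formulas for ax^2 + bx + c = 0:
  Sum of roots = -b/a
  Product of roots = c/a

Here a = 5, b = 5, c = -8
Sum = -(5)/5 = -1
Product = -8/5 = -8/5

Sum = -1


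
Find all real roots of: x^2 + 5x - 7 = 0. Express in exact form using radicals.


Using the quadratic formula: x = (-b ± sqrt(b^2 - 4ac)) / (2a)
Here a = 1, b = 5, c = -7
Discriminant = b^2 - 4ac = 5^2 - 4(1)(-7) = 25 + 28 = 53
Since discriminant = 53 > 0, there are two real roots.
x = (-5 ± sqrt(53)) / 2
Numerically: x ≈ 1.1401 or x ≈ -6.1401

x = (-5 + sqrt(53)) / 2 or x = (-5 - sqrt(53)) / 2


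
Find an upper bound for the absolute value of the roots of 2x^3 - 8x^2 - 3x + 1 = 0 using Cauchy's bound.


Cauchy's bound: all roots r satisfy |r| <= 1 + max(|a_i/a_n|) for i = 0,...,n-1
where a_n is the leading coefficient.

Coefficients: [2, -8, -3, 1]
Leading coefficient a_n = 2
Ratios |a_i/a_n|: 4, 3/2, 1/2
Maximum ratio: 4
Cauchy's bound: |r| <= 1 + 4 = 5

Upper bound = 5


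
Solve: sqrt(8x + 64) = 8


Square both sides: 8x + 64 = 8^2 = 64
8x = 64 - 64 = 0
x = 0
Check: sqrt(8*0 + 64) = sqrt(64) = 8 ✓

x = 0


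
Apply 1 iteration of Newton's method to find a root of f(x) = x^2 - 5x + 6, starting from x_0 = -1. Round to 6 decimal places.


Newton's method: x_(n+1) = x_n - f(x_n)/f'(x_n)
f(x) = x^2 - 5x + 6
f'(x) = 2x - 5

Iteration 1:
  f(-1.000000) = 12.000000
  f'(-1.000000) = -7.000000
  x_1 = -1.000000 - (12.000000)/(-7.000000) = 0.714286

x_1 = 0.714286


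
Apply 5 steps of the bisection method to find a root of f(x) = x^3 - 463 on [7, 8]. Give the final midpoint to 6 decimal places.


f(x) = x^3 - 463
f(7) = -120 < 0
f(8) = 49 > 0

Step 1: midpoint = (7.000000 + 8.000000)/2 = 7.500000
  f(7.500000) = -41.125000
  f(mid) < 0, so root is in [7.500000, 8.000000]

Step 2: midpoint = (7.500000 + 8.000000)/2 = 7.750000
  f(7.750000) = 2.484375
  f(mid) > 0, so root is in [7.500000, 7.750000]

Step 3: midpoint = (7.500000 + 7.750000)/2 = 7.625000
  f(7.625000) = -19.677734
  f(mid) < 0, so root is in [7.625000, 7.750000]

Step 4: midpoint = (7.625000 + 7.750000)/2 = 7.687500
  f(7.687500) = -8.686768
  f(mid) < 0, so root is in [7.687500, 7.750000]

Step 5: midpoint = (7.687500 + 7.750000)/2 = 7.718750
  f(7.718750) = -3.123810
  f(mid) < 0, so root is in [7.718750, 7.750000]

midpoint = 7.718750


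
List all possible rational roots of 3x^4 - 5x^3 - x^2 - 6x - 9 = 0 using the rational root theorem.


Rational root theorem: possible roots are ±p/q where:
  p divides the constant term (-9): p ∈ {1, 3, 9}
  q divides the leading coefficient (3): q ∈ {1, 3}

All possible rational roots: -9, -3, -1, -1/3, 1/3, 1, 3, 9

-9, -3, -1, -1/3, 1/3, 1, 3, 9


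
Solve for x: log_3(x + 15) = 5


Convert to exponential form: x + 15 = 3^5 = 243
x = 243 - 15 = 228
Check: log_3(228 + 15) = log_3(243) = log_3(243) = 5 ✓

x = 228


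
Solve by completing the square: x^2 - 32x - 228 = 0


Start: x^2 - 32x - 228 = 0
Move constant: x^2 - 32x = 228
Half of -32 is -16, squared is 256
Add 256 to both sides: x^2 - 32x + 256 = 484
(x - 16)^2 = 484
x - 16 = ±22
x = 16 + 22 = 38 or x = 16 - 22 = -6

x = -6, x = 38


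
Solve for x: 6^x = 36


Express both sides with the same base.
36 = 6^2
Since the bases match: x = 2

x = 2


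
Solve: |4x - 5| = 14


An absolute value equation |expr| = 14 gives two cases:
Case 1: 4x - 5 = 14
  4x = 19, so x = 19/4
Case 2: 4x - 5 = -14
  4x = -9, so x = -9/4

x = -9/4, x = 19/4


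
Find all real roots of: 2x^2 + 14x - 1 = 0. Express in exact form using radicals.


Using the quadratic formula: x = (-b ± sqrt(b^2 - 4ac)) / (2a)
Here a = 2, b = 14, c = -1
Discriminant = b^2 - 4ac = 14^2 - 4(2)(-1) = 196 + 8 = 204
Since discriminant = 204 > 0, there are two real roots.
x = (-14 ± 2*sqrt(51)) / 4
Simplifying: x = (-7 ± sqrt(51)) / 2
Numerically: x ≈ 0.0707 or x ≈ -7.0707

x = (-7 + sqrt(51)) / 2 or x = (-7 - sqrt(51)) / 2


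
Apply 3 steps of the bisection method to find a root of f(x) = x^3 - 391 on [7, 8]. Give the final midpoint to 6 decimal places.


f(x) = x^3 - 391
f(7) = -48 < 0
f(8) = 121 > 0

Step 1: midpoint = (7.000000 + 8.000000)/2 = 7.500000
  f(7.500000) = 30.875000
  f(mid) > 0, so root is in [7.000000, 7.500000]

Step 2: midpoint = (7.000000 + 7.500000)/2 = 7.250000
  f(7.250000) = -9.921875
  f(mid) < 0, so root is in [7.250000, 7.500000]

Step 3: midpoint = (7.250000 + 7.500000)/2 = 7.375000
  f(7.375000) = 10.130859
  f(mid) > 0, so root is in [7.250000, 7.375000]

midpoint = 7.375000


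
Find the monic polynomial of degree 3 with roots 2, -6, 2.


A monic polynomial with roots 2, -6, 2 is:
p(x) = (x - 2)(x + 6)(x - 2)
After multiplying by (x - 2): x - 2
After multiplying by (x + 6): x^2 + 4x - 12
After multiplying by (x - 2): x^3 + 2x^2 - 20x + 24

x^3 + 2x^2 - 20x + 24


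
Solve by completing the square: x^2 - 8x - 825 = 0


Start: x^2 - 8x - 825 = 0
Move constant: x^2 - 8x = 825
Half of -8 is -4, squared is 16
Add 16 to both sides: x^2 - 8x + 16 = 841
(x - 4)^2 = 841
x - 4 = ±29
x = 4 + 29 = 33 or x = 4 - 29 = -25

x = -25, x = 33


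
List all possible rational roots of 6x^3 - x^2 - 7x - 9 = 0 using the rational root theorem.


Rational root theorem: possible roots are ±p/q where:
  p divides the constant term (-9): p ∈ {1, 3, 9}
  q divides the leading coefficient (6): q ∈ {1, 2, 3, 6}

All possible rational roots: -9, -9/2, -3, -3/2, -1, -1/2, -1/3, -1/6, 1/6, 1/3, 1/2, 1, 3/2, 3, 9/2, 9

-9, -9/2, -3, -3/2, -1, -1/2, -1/3, -1/6, 1/6, 1/3, 1/2, 1, 3/2, 3, 9/2, 9


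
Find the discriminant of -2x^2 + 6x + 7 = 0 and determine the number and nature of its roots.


For ax^2 + bx + c = 0, discriminant D = b^2 - 4ac
Here a = -2, b = 6, c = 7
D = (6)^2 - 4(-2)(7) = 36 + 56 = 92

D = 92 > 0 but not a perfect square
The equation has 2 distinct real irrational roots.

Discriminant = 92, 2 distinct real irrational roots


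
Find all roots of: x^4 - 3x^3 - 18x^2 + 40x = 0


The constant term is 0, so x = 0 is a root. Factor out x:
  x^3 - 3x^2 - 18x + 40 = 0
Let p(x) = x^3 - 3x^2 - 18x + 40. By the rational root theorem (leading coefficient 1), any rational root is an integer divisor of 40: try ±1, ±2, ... in turn.
Test x = 1: value = 20 ≠ 0.
Test x = -1: value = 54 ≠ 0.
Test x = 2: value = 0 ✓, so (x - 2) is a factor.
Synthetic division by (x - 2): bring down 1; 1(2) - 3 = -1; (-1)(2) - 18 = -20; (-20)(2) + 40 = 0 → quotient x^2 - x - 20, remainder 0.
Solve the quadratic x^2 - x - 20 = 0: discriminant = (-1)^2 - 4(1)(-20) = 1 + 80 = 81.
sqrt(81) = 9, so x = (1 ± 9)/2: x = 5 or x = -4.
Collecting all roots found:

x = -4, x = 0, x = 2, x = 5


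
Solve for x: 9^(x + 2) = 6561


Express both sides with the same base.
6561 = 9^4
Since the bases match, equate exponents: x + 2 = 4
So x = 4 - (2) = 2

x = 2


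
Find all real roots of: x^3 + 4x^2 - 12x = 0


The constant term is 0, so x = 0 is a root. Factor out x:
  x(x^2 + 4x - 12) = 0
Solve the quadratic x^2 + 4x - 12 = 0: discriminant = 4^2 - 4(1)(-12) = 16 + 48 = 64.
sqrt(64) = 8, so x = (-4 ± 8)/2: x = 2 or x = -6.

x = -6, x = 0, x = 2


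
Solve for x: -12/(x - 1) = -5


Multiply both sides by (x - 1): -12 = -5(x - 1)
Distribute: -12 = -5x + 5
-5x = -12 - 5 = -17
x = 17/5

x = 17/5


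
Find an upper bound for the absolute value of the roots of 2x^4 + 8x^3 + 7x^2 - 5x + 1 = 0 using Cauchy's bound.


Cauchy's bound: all roots r satisfy |r| <= 1 + max(|a_i/a_n|) for i = 0,...,n-1
where a_n is the leading coefficient.

Coefficients: [2, 8, 7, -5, 1]
Leading coefficient a_n = 2
Ratios |a_i/a_n|: 4, 7/2, 5/2, 1/2
Maximum ratio: 4
Cauchy's bound: |r| <= 1 + 4 = 5

Upper bound = 5


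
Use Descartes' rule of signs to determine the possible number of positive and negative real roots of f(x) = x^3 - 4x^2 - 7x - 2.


Descartes' rule of signs:

For positive roots, count sign changes in f(x) = x^3 - 4x^2 - 7x - 2:
Signs of coefficients: +, -, -, -
Number of sign changes: 1
Possible positive real roots: 1

For negative roots, examine f(-x) = -x^3 - 4x^2 + 7x - 2:
Signs of coefficients: -, -, +, -
Number of sign changes: 2
Possible negative real roots: 2, 0

Positive roots: 1; Negative roots: 2 or 0


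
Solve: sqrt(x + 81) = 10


Square both sides: x + 81 = 10^2 = 100
x = 100 - 81 = 19
x = 19
Check: sqrt(1*19 + 81) = sqrt(100) = 10 ✓

x = 19


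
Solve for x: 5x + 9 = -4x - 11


Starting with: 5x + 9 = -4x - 11
Move all x terms to left: (5 + 4)x = -11 - 9
Simplify: 9x = -20
Divide both sides by 9: x = -20/9

x = -20/9


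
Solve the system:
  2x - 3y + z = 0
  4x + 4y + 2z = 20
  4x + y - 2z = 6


Using Cramer's rule. Expand each determinant along the first row.
D  = 2*[4*(-2) - 2*1] - (-3)*[4*(-2) - 2*4] + 1*[4*1 - 4*4]
  = 2*(-10) - (-3)*(-16) + 1*(-12) = -80
Dx = 0*[4*(-2) - 2*1] - (-3)*[20*(-2) - 2*6] + 1*[20*1 - 4*6]
  = 0*(-10) - (-3)*(-52) + 1*(-4) = -160
Dy = 2*[20*(-2) - 2*6] - 0*[4*(-2) - 2*4] + 1*[4*6 - 20*4]
  = 2*(-52) - 0*(-16) + 1*(-56) = -160
Dz = 2*[4*6 - 20*1] - (-3)*[4*6 - 20*4] + 0*[4*1 - 4*4]
  = 2*(4) - (-3)*(-56) + 0*(-12) = -160
x = Dx/D = -160/-80 = 2, y = Dy/D = -160/-80 = 2, z = Dz/D = -160/-80 = 2
Check eq1: (2)(2) + (-3)(2) + (1)(2) = 0 = 0 ✓
Check eq2: (4)(2) + (4)(2) + (2)(2) = 20 = 20 ✓
Check eq3: (4)(2) + (1)(2) + (-2)(2) = 6 = 6 ✓

x = 2, y = 2, z = 2


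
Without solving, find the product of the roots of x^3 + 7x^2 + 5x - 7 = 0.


By Vieta's formulas for x^3 + bx^2 + cx + d = 0:
  r1 + r2 + r3 = -b/a = -7
  r1*r2 + r1*r3 + r2*r3 = c/a = 5
  r1*r2*r3 = -d/a = 7


Product = 7


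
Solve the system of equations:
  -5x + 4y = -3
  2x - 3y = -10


Using Cramer's rule:
Determinant D = (-5)(-3) - (2)(4) = 15 - 8 = 7
Dx = (-3)(-3) - (-10)(4) = 9 + 40 = 49
Dy = (-5)(-10) - (2)(-3) = 50 + 6 = 56
x = Dx/D = 49/7 = 7
y = Dy/D = 56/7 = 8

x = 7, y = 8


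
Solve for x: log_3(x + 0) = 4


Convert to exponential form: x + 0 = 3^4 = 81
x = 81 - 0 = 81
Check: log_3(81 + 0) = log_3(81) = log_3(81) = 4 ✓

x = 81


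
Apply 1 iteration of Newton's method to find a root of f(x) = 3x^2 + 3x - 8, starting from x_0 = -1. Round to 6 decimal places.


Newton's method: x_(n+1) = x_n - f(x_n)/f'(x_n)
f(x) = 3x^2 + 3x - 8
f'(x) = 6x + 3

Iteration 1:
  f(-1.000000) = -8.000000
  f'(-1.000000) = -3.000000
  x_1 = -1.000000 - (-8.000000)/(-3.000000) = -3.666667

x_1 = -3.666667


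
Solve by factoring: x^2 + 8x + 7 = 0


We need two numbers that multiply to 7 and add to 8.
Those numbers are 7 and 1 (since 7 * 1 = 7 and 7 + 1 = 8).
So x^2 + 8x + 7 = (x + 7)(x + 1) = 0
Setting each factor to zero: x = -7 or x = -1

x = -7, x = -1


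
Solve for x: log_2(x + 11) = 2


Convert to exponential form: x + 11 = 2^2 = 4
x = 4 - 11 = -7
Check: log_2(-7 + 11) = log_2(4) = log_2(4) = 2 ✓

x = -7


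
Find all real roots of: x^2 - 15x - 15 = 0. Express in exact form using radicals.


Using the quadratic formula: x = (-b ± sqrt(b^2 - 4ac)) / (2a)
Here a = 1, b = -15, c = -15
Discriminant = b^2 - 4ac = (-15)^2 - 4(1)(-15) = 225 + 60 = 285
Since discriminant = 285 > 0, there are two real roots.
x = (15 ± sqrt(285)) / 2
Numerically: x ≈ 15.9410 or x ≈ -0.9410

x = (15 + sqrt(285)) / 2 or x = (15 - sqrt(285)) / 2


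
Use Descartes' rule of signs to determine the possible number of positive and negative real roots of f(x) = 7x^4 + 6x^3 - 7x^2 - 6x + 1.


Descartes' rule of signs:

For positive roots, count sign changes in f(x) = 7x^4 + 6x^3 - 7x^2 - 6x + 1:
Signs of coefficients: +, +, -, -, +
Number of sign changes: 2
Possible positive real roots: 2, 0

For negative roots, examine f(-x) = 7x^4 - 6x^3 - 7x^2 + 6x + 1:
Signs of coefficients: +, -, -, +, +
Number of sign changes: 2
Possible negative real roots: 2, 0

Positive roots: 2 or 0; Negative roots: 2 or 0


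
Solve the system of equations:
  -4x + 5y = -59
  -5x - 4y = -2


Using Cramer's rule:
Determinant D = (-4)(-4) - (-5)(5) = 16 + 25 = 41
Dx = (-59)(-4) - (-2)(5) = 236 + 10 = 246
Dy = (-4)(-2) - (-5)(-59) = 8 - 295 = -287
x = Dx/D = 246/41 = 6
y = Dy/D = -287/41 = -7

x = 6, y = -7


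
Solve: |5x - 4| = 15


An absolute value equation |expr| = 15 gives two cases:
Case 1: 5x - 4 = 15
  5x = 19, so x = 19/5
Case 2: 5x - 4 = -15
  5x = -11, so x = -11/5

x = -11/5, x = 19/5


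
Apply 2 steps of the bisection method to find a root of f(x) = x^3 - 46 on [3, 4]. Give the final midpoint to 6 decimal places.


f(x) = x^3 - 46
f(3) = -19 < 0
f(4) = 18 > 0

Step 1: midpoint = (3.000000 + 4.000000)/2 = 3.500000
  f(3.500000) = -3.125000
  f(mid) < 0, so root is in [3.500000, 4.000000]

Step 2: midpoint = (3.500000 + 4.000000)/2 = 3.750000
  f(3.750000) = 6.734375
  f(mid) > 0, so root is in [3.500000, 3.750000]

midpoint = 3.750000


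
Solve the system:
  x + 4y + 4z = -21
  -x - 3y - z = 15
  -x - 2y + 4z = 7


Using Cramer's rule. Expand each determinant along the first row.
D  = 1*[(-3)*4 - (-1)*(-2)] - 4*[(-1)*4 - (-1)*(-1)] + 4*[(-1)*(-2) - (-3)*(-1)]
  = 1*(-14) - 4*(-5) + 4*(-1) = 2
Dx = (-21)*[(-3)*4 - (-1)*(-2)] - 4*[15*4 - (-1)*7] + 4*[15*(-2) - (-3)*7]
  = (-21)*(-14) - 4*(67) + 4*(-9) = -10
Dy = 1*[15*4 - (-1)*7] - (-21)*[(-1)*4 - (-1)*(-1)] + 4*[(-1)*7 - 15*(-1)]
  = 1*(67) - (-21)*(-5) + 4*(8) = -6
Dz = 1*[(-3)*7 - 15*(-2)] - 4*[(-1)*7 - 15*(-1)] + (-21)*[(-1)*(-2) - (-3)*(-1)]
  = 1*(9) - 4*(8) + (-21)*(-1) = -2
x = Dx/D = -10/2 = -5, y = Dy/D = -6/2 = -3, z = Dz/D = -2/2 = -1
Check eq1: (1)(-5) + (4)(-3) + (4)(-1) = -21 = -21 ✓
Check eq2: (-1)(-5) + (-3)(-3) + (-1)(-1) = 15 = 15 ✓
Check eq3: (-1)(-5) + (-2)(-3) + (4)(-1) = 7 = 7 ✓

x = -5, y = -3, z = -1


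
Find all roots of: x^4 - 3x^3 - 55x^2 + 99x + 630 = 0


Let p(x) = x^4 - 3x^3 - 55x^2 + 99x + 630. By the rational root theorem (leading coefficient 1), any rational root is an integer divisor of 630: try ±1, ±2, ... in turn.
Test x = 1: value = 672 ≠ 0.
Test x = -1: value = 480 ≠ 0.
Test x = 2: value = 600 ≠ 0.
Test x = -2: value = 252 ≠ 0.
Test x = 3: value = 432 ≠ 0.
Test x = -3: value = 0 ✓, so (x + 3) is a factor.
Synthetic division by (x + 3): bring down 1; 1(-3) - 3 = -6; (-6)(-3) - 55 = -37; (-37)(-3) + 99 = 210; 210(-3) + 630 = 0 → quotient x^3 - 6x^2 - 37x + 210, remainder 0.
Continue with the quotient x^3 - 6x^2 - 37x + 210 (candidates must divide 210; re-test x = -3 first in case it repeats).
Test x = -3: value = 240 ≠ 0.
Test x = 5: value = 0 ✓, so (x - 5) is a factor.
Synthetic division by (x - 5): bring down 1; 1(5) - 6 = -1; (-1)(5) - 37 = -42; (-42)(5) + 210 = 0 → quotient x^2 - x - 42, remainder 0.
Solve the quadratic x^2 - x - 42 = 0: discriminant = (-1)^2 - 4(1)(-42) = 1 + 168 = 169.
sqrt(169) = 13, so x = (1 ± 13)/2: x = 7 or x = -6.
Collecting all roots found:

x = -6, x = -3, x = 5, x = 7


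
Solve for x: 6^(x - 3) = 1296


Express both sides with the same base.
1296 = 6^4
Since the bases match, equate exponents: x - 3 = 4
So x = 4 - (-3) = 7

x = 7


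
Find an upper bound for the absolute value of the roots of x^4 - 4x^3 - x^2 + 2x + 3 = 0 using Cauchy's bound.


Cauchy's bound: all roots r satisfy |r| <= 1 + max(|a_i/a_n|) for i = 0,...,n-1
where a_n is the leading coefficient.

Coefficients: [1, -4, -1, 2, 3]
Leading coefficient a_n = 1
Ratios |a_i/a_n|: 4, 1, 2, 3
Maximum ratio: 4
Cauchy's bound: |r| <= 1 + 4 = 5

Upper bound = 5


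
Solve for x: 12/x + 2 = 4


Subtract 2 from both sides: 12/x = 2
Multiply both sides by x: 12 = 2 * x
Divide by 2: x = 6

x = 6


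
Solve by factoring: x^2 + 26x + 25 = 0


We need two numbers that multiply to 25 and add to 26.
Those numbers are 1 and 25 (since 1 * 25 = 25 and 1 + 25 = 26).
So x^2 + 26x + 25 = (x + 1)(x + 25) = 0
Setting each factor to zero: x = -1 or x = -25

x = -25, x = -1


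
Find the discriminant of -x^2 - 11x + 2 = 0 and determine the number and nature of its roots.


For ax^2 + bx + c = 0, discriminant D = b^2 - 4ac
Here a = -1, b = -11, c = 2
D = (-11)^2 - 4(-1)(2) = 121 + 8 = 129

D = 129 > 0 but not a perfect square
The equation has 2 distinct real irrational roots.

Discriminant = 129, 2 distinct real irrational roots


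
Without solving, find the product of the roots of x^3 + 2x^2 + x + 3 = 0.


By Vieta's formulas for x^3 + bx^2 + cx + d = 0:
  r1 + r2 + r3 = -b/a = -2
  r1*r2 + r1*r3 + r2*r3 = c/a = 1
  r1*r2*r3 = -d/a = -3


Product = -3


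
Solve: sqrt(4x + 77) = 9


Square both sides: 4x + 77 = 9^2 = 81
4x = 81 - 77 = 4
x = 1
Check: sqrt(4*1 + 77) = sqrt(81) = 9 ✓

x = 1


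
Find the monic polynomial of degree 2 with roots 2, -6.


A monic polynomial with roots 2, -6 is:
p(x) = (x - 2)(x + 6)
After multiplying by (x - 2): x - 2
After multiplying by (x + 6): x^2 + 4x - 12

x^2 + 4x - 12


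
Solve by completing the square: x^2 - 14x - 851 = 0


Start: x^2 - 14x - 851 = 0
Move constant: x^2 - 14x = 851
Half of -14 is -7, squared is 49
Add 49 to both sides: x^2 - 14x + 49 = 900
(x - 7)^2 = 900
x - 7 = ±30
x = 7 + 30 = 37 or x = 7 - 30 = -23

x = -23, x = 37


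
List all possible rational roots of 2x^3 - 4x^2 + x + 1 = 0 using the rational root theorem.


Rational root theorem: possible roots are ±p/q where:
  p divides the constant term (1): p ∈ {1}
  q divides the leading coefficient (2): q ∈ {1, 2}

All possible rational roots: -1, -1/2, 1/2, 1

-1, -1/2, 1/2, 1


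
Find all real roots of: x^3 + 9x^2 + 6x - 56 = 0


Let p(x) = x^3 + 9x^2 + 6x - 56. By the rational root theorem (leading coefficient 1), any rational root is an integer divisor of 56: try ±1, ±2, ... in turn.
Test x = 1: value = -40 ≠ 0.
Test x = -1: value = -54 ≠ 0.
Test x = 2: value = 0 ✓, so (x - 2) is a factor.
Synthetic division by (x - 2): bring down 1; 1(2) + 9 = 11; 11(2) + 6 = 28; 28(2) - 56 = 0 → quotient x^2 + 11x + 28, remainder 0.
Solve the quadratic x^2 + 11x + 28 = 0: discriminant = 11^2 - 4(1)(28) = 121 - 112 = 9.
sqrt(9) = 3, so x = (-11 ± 3)/2: x = -4 or x = -7.

x = -7, x = -4, x = 2


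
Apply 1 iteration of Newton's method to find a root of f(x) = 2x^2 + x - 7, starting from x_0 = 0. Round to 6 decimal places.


Newton's method: x_(n+1) = x_n - f(x_n)/f'(x_n)
f(x) = 2x^2 + x - 7
f'(x) = 4x + 1

Iteration 1:
  f(0.000000) = -7.000000
  f'(0.000000) = 1.000000
  x_1 = 0.000000 - (-7.000000)/(1.000000) = 7.000000

x_1 = 7.000000


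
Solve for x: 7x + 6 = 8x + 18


Starting with: 7x + 6 = 8x + 18
Move all x terms to left: (7 - 8)x = 18 - 6
Simplify: -x = 12
Divide both sides by -1: x = -12

x = -12


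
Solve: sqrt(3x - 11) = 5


Square both sides: 3x - 11 = 5^2 = 25
3x = 25 + 11 = 36
x = 12
Check: sqrt(3*12 - 11) = sqrt(25) = 5 ✓

x = 12


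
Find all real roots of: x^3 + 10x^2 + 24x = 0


The constant term is 0, so x = 0 is a root. Factor out x:
  x(x^2 + 10x + 24) = 0
Solve the quadratic x^2 + 10x + 24 = 0: discriminant = 10^2 - 4(1)(24) = 100 - 96 = 4.
sqrt(4) = 2, so x = (-10 ± 2)/2: x = -4 or x = -6.

x = -6, x = -4, x = 0


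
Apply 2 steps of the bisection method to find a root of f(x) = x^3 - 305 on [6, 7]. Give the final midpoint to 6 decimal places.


f(x) = x^3 - 305
f(6) = -89 < 0
f(7) = 38 > 0

Step 1: midpoint = (6.000000 + 7.000000)/2 = 6.500000
  f(6.500000) = -30.375000
  f(mid) < 0, so root is in [6.500000, 7.000000]

Step 2: midpoint = (6.500000 + 7.000000)/2 = 6.750000
  f(6.750000) = 2.546875
  f(mid) > 0, so root is in [6.500000, 6.750000]

midpoint = 6.750000


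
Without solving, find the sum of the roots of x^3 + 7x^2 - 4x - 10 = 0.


By Vieta's formulas for x^3 + bx^2 + cx + d = 0:
  r1 + r2 + r3 = -b/a = -7
  r1*r2 + r1*r3 + r2*r3 = c/a = -4
  r1*r2*r3 = -d/a = 10


Sum = -7


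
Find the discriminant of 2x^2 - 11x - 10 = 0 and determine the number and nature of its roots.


For ax^2 + bx + c = 0, discriminant D = b^2 - 4ac
Here a = 2, b = -11, c = -10
D = (-11)^2 - 4(2)(-10) = 121 + 80 = 201

D = 201 > 0 but not a perfect square
The equation has 2 distinct real irrational roots.

Discriminant = 201, 2 distinct real irrational roots


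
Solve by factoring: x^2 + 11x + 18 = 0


We need two numbers that multiply to 18 and add to 11.
Those numbers are 9 and 2 (since 9 * 2 = 18 and 9 + 2 = 11).
So x^2 + 11x + 18 = (x + 9)(x + 2) = 0
Setting each factor to zero: x = -9 or x = -2

x = -9, x = -2


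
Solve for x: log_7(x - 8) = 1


Convert to exponential form: x - 8 = 7^1 = 7
x = 7 + 8 = 15
Check: log_7(15 - 8) = log_7(7) = log_7(7) = 1 ✓

x = 15


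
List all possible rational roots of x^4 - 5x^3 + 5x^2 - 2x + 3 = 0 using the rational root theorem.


Rational root theorem: possible roots are ±p/q where:
  p divides the constant term (3): p ∈ {1, 3}
  q divides the leading coefficient (1): q ∈ {1}

All possible rational roots: -3, -1, 1, 3

-3, -1, 1, 3


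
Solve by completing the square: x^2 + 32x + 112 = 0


Start: x^2 + 32x + 112 = 0
Move constant: x^2 + 32x = -112
Half of 32 is 16, squared is 256
Add 256 to both sides: x^2 + 32x + 256 = 144
(x + 16)^2 = 144
x + 16 = ±12
x = -16 + 12 = -4 or x = -16 - 12 = -28

x = -28, x = -4


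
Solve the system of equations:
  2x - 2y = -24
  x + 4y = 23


Using Cramer's rule:
Determinant D = (2)(4) - (1)(-2) = 8 + 2 = 10
Dx = (-24)(4) - (23)(-2) = -96 + 46 = -50
Dy = (2)(23) - (1)(-24) = 46 + 24 = 70
x = Dx/D = -50/10 = -5
y = Dy/D = 70/10 = 7

x = -5, y = 7


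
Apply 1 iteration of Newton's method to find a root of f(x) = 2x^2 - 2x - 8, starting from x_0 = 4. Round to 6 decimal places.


Newton's method: x_(n+1) = x_n - f(x_n)/f'(x_n)
f(x) = 2x^2 - 2x - 8
f'(x) = 4x - 2

Iteration 1:
  f(4.000000) = 16.000000
  f'(4.000000) = 14.000000
  x_1 = 4.000000 - (16.000000)/(14.000000) = 2.857143

x_1 = 2.857143


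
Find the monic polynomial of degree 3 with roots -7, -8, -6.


A monic polynomial with roots -7, -8, -6 is:
p(x) = (x + 7)(x + 8)(x + 6)
After multiplying by (x + 7): x + 7
After multiplying by (x + 8): x^2 + 15x + 56
After multiplying by (x + 6): x^3 + 21x^2 + 146x + 336

x^3 + 21x^2 + 146x + 336


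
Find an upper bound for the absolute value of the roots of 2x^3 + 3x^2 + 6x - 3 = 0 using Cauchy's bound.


Cauchy's bound: all roots r satisfy |r| <= 1 + max(|a_i/a_n|) for i = 0,...,n-1
where a_n is the leading coefficient.

Coefficients: [2, 3, 6, -3]
Leading coefficient a_n = 2
Ratios |a_i/a_n|: 3/2, 3, 3/2
Maximum ratio: 3
Cauchy's bound: |r| <= 1 + 3 = 4

Upper bound = 4


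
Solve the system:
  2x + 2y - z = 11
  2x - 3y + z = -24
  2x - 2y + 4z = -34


Using Cramer's rule. Expand each determinant along the first row.
D  = 2*[(-3)*4 - 1*(-2)] - 2*[2*4 - 1*2] + (-1)*[2*(-2) - (-3)*2]
  = 2*(-10) - 2*(6) + (-1)*(2) = -34
Dx = 11*[(-3)*4 - 1*(-2)] - 2*[(-24)*4 - 1*(-34)] + (-1)*[(-24)*(-2) - (-3)*(-34)]
  = 11*(-10) - 2*(-62) + (-1)*(-54) = 68
Dy = 2*[(-24)*4 - 1*(-34)] - 11*[2*4 - 1*2] + (-1)*[2*(-34) - (-24)*2]
  = 2*(-62) - 11*(6) + (-1)*(-20) = -170
Dz = 2*[(-3)*(-34) - (-24)*(-2)] - 2*[2*(-34) - (-24)*2] + 11*[2*(-2) - (-3)*2]
  = 2*(54) - 2*(-20) + 11*(2) = 170
x = Dx/D = 68/-34 = -2, y = Dy/D = -170/-34 = 5, z = Dz/D = 170/-34 = -5
Check eq1: (2)(-2) + (2)(5) + (-1)(-5) = 11 = 11 ✓
Check eq2: (2)(-2) + (-3)(5) + (1)(-5) = -24 = -24 ✓
Check eq3: (2)(-2) + (-2)(5) + (4)(-5) = -34 = -34 ✓

x = -2, y = 5, z = -5


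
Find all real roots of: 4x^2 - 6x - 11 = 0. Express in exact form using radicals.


Using the quadratic formula: x = (-b ± sqrt(b^2 - 4ac)) / (2a)
Here a = 4, b = -6, c = -11
Discriminant = b^2 - 4ac = (-6)^2 - 4(4)(-11) = 36 + 176 = 212
Since discriminant = 212 > 0, there are two real roots.
x = (6 ± 2*sqrt(53)) / 8
Simplifying: x = (3 ± sqrt(53)) / 4
Numerically: x ≈ 2.5700 or x ≈ -1.0700

x = (3 + sqrt(53)) / 4 or x = (3 - sqrt(53)) / 4


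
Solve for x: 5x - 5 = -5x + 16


Starting with: 5x - 5 = -5x + 16
Move all x terms to left: (5 + 5)x = 16 + 5
Simplify: 10x = 21
Divide both sides by 10: x = 21/10

x = 21/10


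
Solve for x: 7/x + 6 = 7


Subtract 6 from both sides: 7/x = 1
Multiply both sides by x: 7 = 1 * x
Divide by 1: x = 7

x = 7


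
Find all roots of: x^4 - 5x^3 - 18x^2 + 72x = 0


The constant term is 0, so x = 0 is a root. Factor out x:
  x^3 - 5x^2 - 18x + 72 = 0
Let p(x) = x^3 - 5x^2 - 18x + 72. By the rational root theorem (leading coefficient 1), any rational root is an integer divisor of 72: try ±1, ±2, ... in turn.
Test x = 1: value = 50 ≠ 0.
Test x = -1: value = 84 ≠ 0.
Test x = 2: value = 24 ≠ 0.
Test x = -2: value = 80 ≠ 0.
Test x = 3: value = 0 ✓, so (x - 3) is a factor.
Synthetic division by (x - 3): bring down 1; 1(3) - 5 = -2; (-2)(3) - 18 = -24; (-24)(3) + 72 = 0 → quotient x^2 - 2x - 24, remainder 0.
Solve the quadratic x^2 - 2x - 24 = 0: discriminant = (-2)^2 - 4(1)(-24) = 4 + 96 = 100.
sqrt(100) = 10, so x = (2 ± 10)/2: x = 6 or x = -4.
Collecting all roots found:

x = -4, x = 0, x = 3, x = 6


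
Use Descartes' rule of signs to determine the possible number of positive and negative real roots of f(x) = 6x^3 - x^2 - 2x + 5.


Descartes' rule of signs:

For positive roots, count sign changes in f(x) = 6x^3 - x^2 - 2x + 5:
Signs of coefficients: +, -, -, +
Number of sign changes: 2
Possible positive real roots: 2, 0

For negative roots, examine f(-x) = -6x^3 - x^2 + 2x + 5:
Signs of coefficients: -, -, +, +
Number of sign changes: 1
Possible negative real roots: 1

Positive roots: 2 or 0; Negative roots: 1


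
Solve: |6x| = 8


An absolute value equation |expr| = 8 gives two cases:
Case 1: 6x = 8
  6x = 8, so x = 4/3
Case 2: 6x = -8
  6x = -8, so x = -4/3

x = -4/3, x = 4/3


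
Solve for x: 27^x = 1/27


Express both sides with the same base.
1/27 = 27^(-1)
Since the bases match: x = -1

x = -1


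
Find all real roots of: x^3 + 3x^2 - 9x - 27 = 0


Let p(x) = x^3 + 3x^2 - 9x - 27. By the rational root theorem (leading coefficient 1), any rational root is an integer divisor of 27: try ±1, ±2, ... in turn.
Test x = 1: value = -32 ≠ 0.
Test x = -1: value = -16 ≠ 0.
Test x = 3: value = 0 ✓, so (x - 3) is a factor.
Synthetic division by (x - 3): bring down 1; 1(3) + 3 = 6; 6(3) - 9 = 9; 9(3) - 27 = 0 → quotient x^2 + 6x + 9, remainder 0.
Solve the quadratic x^2 + 6x + 9 = 0: discriminant = 6^2 - 4(1)(9) = 36 - 36 = 0.
Discriminant = 0, so a double root: x = -6/2 = -3.

x = -3 (multiplicity 2), x = 3


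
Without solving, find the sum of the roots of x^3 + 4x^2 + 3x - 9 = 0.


By Vieta's formulas for x^3 + bx^2 + cx + d = 0:
  r1 + r2 + r3 = -b/a = -4
  r1*r2 + r1*r3 + r2*r3 = c/a = 3
  r1*r2*r3 = -d/a = 9


Sum = -4


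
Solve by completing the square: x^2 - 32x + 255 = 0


Start: x^2 - 32x + 255 = 0
Move constant: x^2 - 32x = -255
Half of -32 is -16, squared is 256
Add 256 to both sides: x^2 - 32x + 256 = 1
(x - 16)^2 = 1
x - 16 = ±1
x = 16 + 1 = 17 or x = 16 - 1 = 15

x = 15, x = 17


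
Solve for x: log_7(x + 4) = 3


Convert to exponential form: x + 4 = 7^3 = 343
x = 343 - 4 = 339
Check: log_7(339 + 4) = log_7(343) = log_7(343) = 3 ✓

x = 339


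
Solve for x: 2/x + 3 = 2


Subtract 3 from both sides: 2/x = -1
Multiply both sides by x: 2 = -1 * x
Divide by -1: x = -2

x = -2


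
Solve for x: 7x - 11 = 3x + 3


Starting with: 7x - 11 = 3x + 3
Move all x terms to left: (7 - 3)x = 3 + 11
Simplify: 4x = 14
Divide both sides by 4: x = 7/2

x = 7/2


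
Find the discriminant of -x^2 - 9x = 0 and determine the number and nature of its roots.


For ax^2 + bx + c = 0, discriminant D = b^2 - 4ac
Here a = -1, b = -9, c = 0
D = (-9)^2 - 4(-1)(0) = 81 - 0 = 81

D = 81 > 0 and is a perfect square (sqrt = 9)
The equation has 2 distinct real rational roots.

Discriminant = 81, 2 distinct real rational roots


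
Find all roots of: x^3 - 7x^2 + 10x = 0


The constant term is 0, so x = 0 is a root. Factor out x:
  x^2 - 7x + 10 = 0
Solve the quadratic x^2 - 7x + 10 = 0: discriminant = (-7)^2 - 4(1)(10) = 49 - 40 = 9.
sqrt(9) = 3, so x = (7 ± 3)/2: x = 5 or x = 2.
Collecting all roots found:

x = 0, x = 2, x = 5


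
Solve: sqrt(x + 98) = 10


Square both sides: x + 98 = 10^2 = 100
x = 100 - 98 = 2
x = 2
Check: sqrt(1*2 + 98) = sqrt(100) = 10 ✓

x = 2


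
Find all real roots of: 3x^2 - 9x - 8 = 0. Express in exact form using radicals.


Using the quadratic formula: x = (-b ± sqrt(b^2 - 4ac)) / (2a)
Here a = 3, b = -9, c = -8
Discriminant = b^2 - 4ac = (-9)^2 - 4(3)(-8) = 81 + 96 = 177
Since discriminant = 177 > 0, there are two real roots.
x = (9 ± sqrt(177)) / 6
Numerically: x ≈ 3.7174 or x ≈ -0.7174

x = (9 + sqrt(177)) / 6 or x = (9 - sqrt(177)) / 6
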